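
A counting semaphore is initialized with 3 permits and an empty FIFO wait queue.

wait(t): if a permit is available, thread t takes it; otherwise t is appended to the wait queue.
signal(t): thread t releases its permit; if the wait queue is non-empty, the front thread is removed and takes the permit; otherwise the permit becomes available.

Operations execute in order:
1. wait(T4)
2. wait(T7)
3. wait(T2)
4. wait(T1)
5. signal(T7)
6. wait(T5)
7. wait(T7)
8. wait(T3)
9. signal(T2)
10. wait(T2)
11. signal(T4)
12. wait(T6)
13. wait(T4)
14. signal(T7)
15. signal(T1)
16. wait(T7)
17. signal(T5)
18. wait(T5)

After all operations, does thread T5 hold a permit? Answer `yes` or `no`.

Step 1: wait(T4) -> count=2 queue=[] holders={T4}
Step 2: wait(T7) -> count=1 queue=[] holders={T4,T7}
Step 3: wait(T2) -> count=0 queue=[] holders={T2,T4,T7}
Step 4: wait(T1) -> count=0 queue=[T1] holders={T2,T4,T7}
Step 5: signal(T7) -> count=0 queue=[] holders={T1,T2,T4}
Step 6: wait(T5) -> count=0 queue=[T5] holders={T1,T2,T4}
Step 7: wait(T7) -> count=0 queue=[T5,T7] holders={T1,T2,T4}
Step 8: wait(T3) -> count=0 queue=[T5,T7,T3] holders={T1,T2,T4}
Step 9: signal(T2) -> count=0 queue=[T7,T3] holders={T1,T4,T5}
Step 10: wait(T2) -> count=0 queue=[T7,T3,T2] holders={T1,T4,T5}
Step 11: signal(T4) -> count=0 queue=[T3,T2] holders={T1,T5,T7}
Step 12: wait(T6) -> count=0 queue=[T3,T2,T6] holders={T1,T5,T7}
Step 13: wait(T4) -> count=0 queue=[T3,T2,T6,T4] holders={T1,T5,T7}
Step 14: signal(T7) -> count=0 queue=[T2,T6,T4] holders={T1,T3,T5}
Step 15: signal(T1) -> count=0 queue=[T6,T4] holders={T2,T3,T5}
Step 16: wait(T7) -> count=0 queue=[T6,T4,T7] holders={T2,T3,T5}
Step 17: signal(T5) -> count=0 queue=[T4,T7] holders={T2,T3,T6}
Step 18: wait(T5) -> count=0 queue=[T4,T7,T5] holders={T2,T3,T6}
Final holders: {T2,T3,T6} -> T5 not in holders

Answer: no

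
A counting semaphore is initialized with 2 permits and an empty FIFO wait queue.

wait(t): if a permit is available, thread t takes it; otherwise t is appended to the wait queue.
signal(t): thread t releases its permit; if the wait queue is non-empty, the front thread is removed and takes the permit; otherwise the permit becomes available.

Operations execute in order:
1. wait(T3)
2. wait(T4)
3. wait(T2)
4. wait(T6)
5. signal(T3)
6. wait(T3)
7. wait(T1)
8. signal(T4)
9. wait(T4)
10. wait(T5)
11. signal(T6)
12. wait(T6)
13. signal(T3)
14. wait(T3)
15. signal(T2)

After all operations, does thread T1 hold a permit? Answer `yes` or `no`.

Step 1: wait(T3) -> count=1 queue=[] holders={T3}
Step 2: wait(T4) -> count=0 queue=[] holders={T3,T4}
Step 3: wait(T2) -> count=0 queue=[T2] holders={T3,T4}
Step 4: wait(T6) -> count=0 queue=[T2,T6] holders={T3,T4}
Step 5: signal(T3) -> count=0 queue=[T6] holders={T2,T4}
Step 6: wait(T3) -> count=0 queue=[T6,T3] holders={T2,T4}
Step 7: wait(T1) -> count=0 queue=[T6,T3,T1] holders={T2,T4}
Step 8: signal(T4) -> count=0 queue=[T3,T1] holders={T2,T6}
Step 9: wait(T4) -> count=0 queue=[T3,T1,T4] holders={T2,T6}
Step 10: wait(T5) -> count=0 queue=[T3,T1,T4,T5] holders={T2,T6}
Step 11: signal(T6) -> count=0 queue=[T1,T4,T5] holders={T2,T3}
Step 12: wait(T6) -> count=0 queue=[T1,T4,T5,T6] holders={T2,T3}
Step 13: signal(T3) -> count=0 queue=[T4,T5,T6] holders={T1,T2}
Step 14: wait(T3) -> count=0 queue=[T4,T5,T6,T3] holders={T1,T2}
Step 15: signal(T2) -> count=0 queue=[T5,T6,T3] holders={T1,T4}
Final holders: {T1,T4} -> T1 in holders

Answer: yes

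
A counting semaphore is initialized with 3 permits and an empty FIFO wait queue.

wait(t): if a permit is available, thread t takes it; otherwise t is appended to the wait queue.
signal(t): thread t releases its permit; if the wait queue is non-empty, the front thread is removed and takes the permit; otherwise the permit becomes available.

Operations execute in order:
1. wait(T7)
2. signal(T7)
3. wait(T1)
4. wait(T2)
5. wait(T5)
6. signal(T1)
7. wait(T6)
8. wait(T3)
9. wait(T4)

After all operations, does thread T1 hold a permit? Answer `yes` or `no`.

Step 1: wait(T7) -> count=2 queue=[] holders={T7}
Step 2: signal(T7) -> count=3 queue=[] holders={none}
Step 3: wait(T1) -> count=2 queue=[] holders={T1}
Step 4: wait(T2) -> count=1 queue=[] holders={T1,T2}
Step 5: wait(T5) -> count=0 queue=[] holders={T1,T2,T5}
Step 6: signal(T1) -> count=1 queue=[] holders={T2,T5}
Step 7: wait(T6) -> count=0 queue=[] holders={T2,T5,T6}
Step 8: wait(T3) -> count=0 queue=[T3] holders={T2,T5,T6}
Step 9: wait(T4) -> count=0 queue=[T3,T4] holders={T2,T5,T6}
Final holders: {T2,T5,T6} -> T1 not in holders

Answer: no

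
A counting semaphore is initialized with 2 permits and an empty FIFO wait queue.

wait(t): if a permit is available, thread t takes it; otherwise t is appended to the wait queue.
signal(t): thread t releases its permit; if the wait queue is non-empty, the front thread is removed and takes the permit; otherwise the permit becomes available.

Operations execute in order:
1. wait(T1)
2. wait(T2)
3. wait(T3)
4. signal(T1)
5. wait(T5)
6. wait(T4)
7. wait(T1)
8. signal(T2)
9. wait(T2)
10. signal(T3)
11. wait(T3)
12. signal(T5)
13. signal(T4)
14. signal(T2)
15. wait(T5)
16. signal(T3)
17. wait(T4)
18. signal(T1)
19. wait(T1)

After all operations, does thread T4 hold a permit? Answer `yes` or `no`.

Step 1: wait(T1) -> count=1 queue=[] holders={T1}
Step 2: wait(T2) -> count=0 queue=[] holders={T1,T2}
Step 3: wait(T3) -> count=0 queue=[T3] holders={T1,T2}
Step 4: signal(T1) -> count=0 queue=[] holders={T2,T3}
Step 5: wait(T5) -> count=0 queue=[T5] holders={T2,T3}
Step 6: wait(T4) -> count=0 queue=[T5,T4] holders={T2,T3}
Step 7: wait(T1) -> count=0 queue=[T5,T4,T1] holders={T2,T3}
Step 8: signal(T2) -> count=0 queue=[T4,T1] holders={T3,T5}
Step 9: wait(T2) -> count=0 queue=[T4,T1,T2] holders={T3,T5}
Step 10: signal(T3) -> count=0 queue=[T1,T2] holders={T4,T5}
Step 11: wait(T3) -> count=0 queue=[T1,T2,T3] holders={T4,T5}
Step 12: signal(T5) -> count=0 queue=[T2,T3] holders={T1,T4}
Step 13: signal(T4) -> count=0 queue=[T3] holders={T1,T2}
Step 14: signal(T2) -> count=0 queue=[] holders={T1,T3}
Step 15: wait(T5) -> count=0 queue=[T5] holders={T1,T3}
Step 16: signal(T3) -> count=0 queue=[] holders={T1,T5}
Step 17: wait(T4) -> count=0 queue=[T4] holders={T1,T5}
Step 18: signal(T1) -> count=0 queue=[] holders={T4,T5}
Step 19: wait(T1) -> count=0 queue=[T1] holders={T4,T5}
Final holders: {T4,T5} -> T4 in holders

Answer: yes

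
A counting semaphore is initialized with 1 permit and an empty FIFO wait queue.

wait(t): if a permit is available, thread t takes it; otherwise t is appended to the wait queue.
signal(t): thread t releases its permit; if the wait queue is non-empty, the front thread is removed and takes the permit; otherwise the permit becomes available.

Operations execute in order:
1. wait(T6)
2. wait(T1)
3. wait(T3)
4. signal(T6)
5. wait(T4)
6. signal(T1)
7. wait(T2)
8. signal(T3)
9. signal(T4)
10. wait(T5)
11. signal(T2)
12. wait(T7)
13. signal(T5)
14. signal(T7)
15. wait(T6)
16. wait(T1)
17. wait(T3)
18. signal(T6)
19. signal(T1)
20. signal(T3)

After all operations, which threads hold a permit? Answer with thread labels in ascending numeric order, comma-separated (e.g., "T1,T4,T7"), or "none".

Answer: none

Derivation:
Step 1: wait(T6) -> count=0 queue=[] holders={T6}
Step 2: wait(T1) -> count=0 queue=[T1] holders={T6}
Step 3: wait(T3) -> count=0 queue=[T1,T3] holders={T6}
Step 4: signal(T6) -> count=0 queue=[T3] holders={T1}
Step 5: wait(T4) -> count=0 queue=[T3,T4] holders={T1}
Step 6: signal(T1) -> count=0 queue=[T4] holders={T3}
Step 7: wait(T2) -> count=0 queue=[T4,T2] holders={T3}
Step 8: signal(T3) -> count=0 queue=[T2] holders={T4}
Step 9: signal(T4) -> count=0 queue=[] holders={T2}
Step 10: wait(T5) -> count=0 queue=[T5] holders={T2}
Step 11: signal(T2) -> count=0 queue=[] holders={T5}
Step 12: wait(T7) -> count=0 queue=[T7] holders={T5}
Step 13: signal(T5) -> count=0 queue=[] holders={T7}
Step 14: signal(T7) -> count=1 queue=[] holders={none}
Step 15: wait(T6) -> count=0 queue=[] holders={T6}
Step 16: wait(T1) -> count=0 queue=[T1] holders={T6}
Step 17: wait(T3) -> count=0 queue=[T1,T3] holders={T6}
Step 18: signal(T6) -> count=0 queue=[T3] holders={T1}
Step 19: signal(T1) -> count=0 queue=[] holders={T3}
Step 20: signal(T3) -> count=1 queue=[] holders={none}
Final holders: none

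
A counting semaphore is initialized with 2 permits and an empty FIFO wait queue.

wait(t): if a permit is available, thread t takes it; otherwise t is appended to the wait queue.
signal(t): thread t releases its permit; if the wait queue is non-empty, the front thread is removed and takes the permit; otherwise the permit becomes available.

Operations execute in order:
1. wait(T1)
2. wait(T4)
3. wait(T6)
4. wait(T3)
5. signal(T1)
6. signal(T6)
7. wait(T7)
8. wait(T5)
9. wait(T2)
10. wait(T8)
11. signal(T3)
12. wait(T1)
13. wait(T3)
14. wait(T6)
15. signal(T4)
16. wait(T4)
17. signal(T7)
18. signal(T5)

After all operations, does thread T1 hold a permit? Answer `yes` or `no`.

Answer: no

Derivation:
Step 1: wait(T1) -> count=1 queue=[] holders={T1}
Step 2: wait(T4) -> count=0 queue=[] holders={T1,T4}
Step 3: wait(T6) -> count=0 queue=[T6] holders={T1,T4}
Step 4: wait(T3) -> count=0 queue=[T6,T3] holders={T1,T4}
Step 5: signal(T1) -> count=0 queue=[T3] holders={T4,T6}
Step 6: signal(T6) -> count=0 queue=[] holders={T3,T4}
Step 7: wait(T7) -> count=0 queue=[T7] holders={T3,T4}
Step 8: wait(T5) -> count=0 queue=[T7,T5] holders={T3,T4}
Step 9: wait(T2) -> count=0 queue=[T7,T5,T2] holders={T3,T4}
Step 10: wait(T8) -> count=0 queue=[T7,T5,T2,T8] holders={T3,T4}
Step 11: signal(T3) -> count=0 queue=[T5,T2,T8] holders={T4,T7}
Step 12: wait(T1) -> count=0 queue=[T5,T2,T8,T1] holders={T4,T7}
Step 13: wait(T3) -> count=0 queue=[T5,T2,T8,T1,T3] holders={T4,T7}
Step 14: wait(T6) -> count=0 queue=[T5,T2,T8,T1,T3,T6] holders={T4,T7}
Step 15: signal(T4) -> count=0 queue=[T2,T8,T1,T3,T6] holders={T5,T7}
Step 16: wait(T4) -> count=0 queue=[T2,T8,T1,T3,T6,T4] holders={T5,T7}
Step 17: signal(T7) -> count=0 queue=[T8,T1,T3,T6,T4] holders={T2,T5}
Step 18: signal(T5) -> count=0 queue=[T1,T3,T6,T4] holders={T2,T8}
Final holders: {T2,T8} -> T1 not in holders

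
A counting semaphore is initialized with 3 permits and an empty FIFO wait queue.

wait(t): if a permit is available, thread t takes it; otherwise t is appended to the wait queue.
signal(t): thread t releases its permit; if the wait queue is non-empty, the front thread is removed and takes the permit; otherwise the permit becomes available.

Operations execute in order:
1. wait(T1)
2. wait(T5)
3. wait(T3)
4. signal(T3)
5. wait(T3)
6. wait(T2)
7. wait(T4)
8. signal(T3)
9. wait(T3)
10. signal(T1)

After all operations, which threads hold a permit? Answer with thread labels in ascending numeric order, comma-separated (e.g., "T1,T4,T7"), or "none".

Answer: T2,T4,T5

Derivation:
Step 1: wait(T1) -> count=2 queue=[] holders={T1}
Step 2: wait(T5) -> count=1 queue=[] holders={T1,T5}
Step 3: wait(T3) -> count=0 queue=[] holders={T1,T3,T5}
Step 4: signal(T3) -> count=1 queue=[] holders={T1,T5}
Step 5: wait(T3) -> count=0 queue=[] holders={T1,T3,T5}
Step 6: wait(T2) -> count=0 queue=[T2] holders={T1,T3,T5}
Step 7: wait(T4) -> count=0 queue=[T2,T4] holders={T1,T3,T5}
Step 8: signal(T3) -> count=0 queue=[T4] holders={T1,T2,T5}
Step 9: wait(T3) -> count=0 queue=[T4,T3] holders={T1,T2,T5}
Step 10: signal(T1) -> count=0 queue=[T3] holders={T2,T4,T5}
Final holders: T2,T4,T5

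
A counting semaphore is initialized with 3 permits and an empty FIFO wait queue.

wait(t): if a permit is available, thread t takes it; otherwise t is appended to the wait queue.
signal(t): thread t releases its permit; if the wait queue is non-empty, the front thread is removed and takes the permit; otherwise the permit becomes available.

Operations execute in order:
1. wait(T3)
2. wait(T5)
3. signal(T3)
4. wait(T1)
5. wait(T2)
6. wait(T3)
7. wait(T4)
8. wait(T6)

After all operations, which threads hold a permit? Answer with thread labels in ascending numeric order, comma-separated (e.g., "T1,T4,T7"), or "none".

Step 1: wait(T3) -> count=2 queue=[] holders={T3}
Step 2: wait(T5) -> count=1 queue=[] holders={T3,T5}
Step 3: signal(T3) -> count=2 queue=[] holders={T5}
Step 4: wait(T1) -> count=1 queue=[] holders={T1,T5}
Step 5: wait(T2) -> count=0 queue=[] holders={T1,T2,T5}
Step 6: wait(T3) -> count=0 queue=[T3] holders={T1,T2,T5}
Step 7: wait(T4) -> count=0 queue=[T3,T4] holders={T1,T2,T5}
Step 8: wait(T6) -> count=0 queue=[T3,T4,T6] holders={T1,T2,T5}
Final holders: T1,T2,T5

Answer: T1,T2,T5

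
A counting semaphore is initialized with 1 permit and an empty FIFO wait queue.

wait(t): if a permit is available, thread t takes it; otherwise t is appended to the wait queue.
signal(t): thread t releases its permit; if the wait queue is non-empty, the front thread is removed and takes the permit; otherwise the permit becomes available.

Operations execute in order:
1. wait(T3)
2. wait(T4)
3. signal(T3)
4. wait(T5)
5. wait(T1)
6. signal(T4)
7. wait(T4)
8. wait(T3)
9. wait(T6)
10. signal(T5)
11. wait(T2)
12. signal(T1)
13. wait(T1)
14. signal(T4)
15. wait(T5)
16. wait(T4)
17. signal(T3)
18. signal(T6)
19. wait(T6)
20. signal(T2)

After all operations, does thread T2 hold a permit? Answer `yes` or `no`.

Answer: no

Derivation:
Step 1: wait(T3) -> count=0 queue=[] holders={T3}
Step 2: wait(T4) -> count=0 queue=[T4] holders={T3}
Step 3: signal(T3) -> count=0 queue=[] holders={T4}
Step 4: wait(T5) -> count=0 queue=[T5] holders={T4}
Step 5: wait(T1) -> count=0 queue=[T5,T1] holders={T4}
Step 6: signal(T4) -> count=0 queue=[T1] holders={T5}
Step 7: wait(T4) -> count=0 queue=[T1,T4] holders={T5}
Step 8: wait(T3) -> count=0 queue=[T1,T4,T3] holders={T5}
Step 9: wait(T6) -> count=0 queue=[T1,T4,T3,T6] holders={T5}
Step 10: signal(T5) -> count=0 queue=[T4,T3,T6] holders={T1}
Step 11: wait(T2) -> count=0 queue=[T4,T3,T6,T2] holders={T1}
Step 12: signal(T1) -> count=0 queue=[T3,T6,T2] holders={T4}
Step 13: wait(T1) -> count=0 queue=[T3,T6,T2,T1] holders={T4}
Step 14: signal(T4) -> count=0 queue=[T6,T2,T1] holders={T3}
Step 15: wait(T5) -> count=0 queue=[T6,T2,T1,T5] holders={T3}
Step 16: wait(T4) -> count=0 queue=[T6,T2,T1,T5,T4] holders={T3}
Step 17: signal(T3) -> count=0 queue=[T2,T1,T5,T4] holders={T6}
Step 18: signal(T6) -> count=0 queue=[T1,T5,T4] holders={T2}
Step 19: wait(T6) -> count=0 queue=[T1,T5,T4,T6] holders={T2}
Step 20: signal(T2) -> count=0 queue=[T5,T4,T6] holders={T1}
Final holders: {T1} -> T2 not in holders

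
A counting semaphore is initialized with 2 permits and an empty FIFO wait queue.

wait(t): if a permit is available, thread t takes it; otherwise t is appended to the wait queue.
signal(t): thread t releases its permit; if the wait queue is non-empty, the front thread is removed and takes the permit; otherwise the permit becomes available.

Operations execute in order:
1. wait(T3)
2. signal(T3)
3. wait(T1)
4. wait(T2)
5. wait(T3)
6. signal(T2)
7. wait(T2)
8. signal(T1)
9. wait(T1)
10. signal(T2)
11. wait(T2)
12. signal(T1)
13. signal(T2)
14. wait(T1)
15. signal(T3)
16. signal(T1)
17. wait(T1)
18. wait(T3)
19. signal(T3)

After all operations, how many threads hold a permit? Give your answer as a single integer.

Answer: 1

Derivation:
Step 1: wait(T3) -> count=1 queue=[] holders={T3}
Step 2: signal(T3) -> count=2 queue=[] holders={none}
Step 3: wait(T1) -> count=1 queue=[] holders={T1}
Step 4: wait(T2) -> count=0 queue=[] holders={T1,T2}
Step 5: wait(T3) -> count=0 queue=[T3] holders={T1,T2}
Step 6: signal(T2) -> count=0 queue=[] holders={T1,T3}
Step 7: wait(T2) -> count=0 queue=[T2] holders={T1,T3}
Step 8: signal(T1) -> count=0 queue=[] holders={T2,T3}
Step 9: wait(T1) -> count=0 queue=[T1] holders={T2,T3}
Step 10: signal(T2) -> count=0 queue=[] holders={T1,T3}
Step 11: wait(T2) -> count=0 queue=[T2] holders={T1,T3}
Step 12: signal(T1) -> count=0 queue=[] holders={T2,T3}
Step 13: signal(T2) -> count=1 queue=[] holders={T3}
Step 14: wait(T1) -> count=0 queue=[] holders={T1,T3}
Step 15: signal(T3) -> count=1 queue=[] holders={T1}
Step 16: signal(T1) -> count=2 queue=[] holders={none}
Step 17: wait(T1) -> count=1 queue=[] holders={T1}
Step 18: wait(T3) -> count=0 queue=[] holders={T1,T3}
Step 19: signal(T3) -> count=1 queue=[] holders={T1}
Final holders: {T1} -> 1 thread(s)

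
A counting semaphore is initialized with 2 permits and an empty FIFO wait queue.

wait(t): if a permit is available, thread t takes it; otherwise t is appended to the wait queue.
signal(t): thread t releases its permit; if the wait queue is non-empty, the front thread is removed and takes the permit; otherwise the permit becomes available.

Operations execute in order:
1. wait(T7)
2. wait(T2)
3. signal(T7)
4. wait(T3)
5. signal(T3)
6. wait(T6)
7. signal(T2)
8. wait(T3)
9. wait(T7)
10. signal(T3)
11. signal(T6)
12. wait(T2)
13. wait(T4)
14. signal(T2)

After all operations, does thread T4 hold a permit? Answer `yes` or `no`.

Step 1: wait(T7) -> count=1 queue=[] holders={T7}
Step 2: wait(T2) -> count=0 queue=[] holders={T2,T7}
Step 3: signal(T7) -> count=1 queue=[] holders={T2}
Step 4: wait(T3) -> count=0 queue=[] holders={T2,T3}
Step 5: signal(T3) -> count=1 queue=[] holders={T2}
Step 6: wait(T6) -> count=0 queue=[] holders={T2,T6}
Step 7: signal(T2) -> count=1 queue=[] holders={T6}
Step 8: wait(T3) -> count=0 queue=[] holders={T3,T6}
Step 9: wait(T7) -> count=0 queue=[T7] holders={T3,T6}
Step 10: signal(T3) -> count=0 queue=[] holders={T6,T7}
Step 11: signal(T6) -> count=1 queue=[] holders={T7}
Step 12: wait(T2) -> count=0 queue=[] holders={T2,T7}
Step 13: wait(T4) -> count=0 queue=[T4] holders={T2,T7}
Step 14: signal(T2) -> count=0 queue=[] holders={T4,T7}
Final holders: {T4,T7} -> T4 in holders

Answer: yes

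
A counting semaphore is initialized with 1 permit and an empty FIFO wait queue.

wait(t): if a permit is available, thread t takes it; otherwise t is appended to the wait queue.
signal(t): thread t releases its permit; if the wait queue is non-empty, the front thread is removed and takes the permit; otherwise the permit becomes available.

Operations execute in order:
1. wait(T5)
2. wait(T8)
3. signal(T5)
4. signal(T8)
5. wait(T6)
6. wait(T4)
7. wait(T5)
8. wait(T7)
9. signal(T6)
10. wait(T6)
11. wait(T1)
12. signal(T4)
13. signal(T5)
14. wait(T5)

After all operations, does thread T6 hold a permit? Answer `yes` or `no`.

Answer: no

Derivation:
Step 1: wait(T5) -> count=0 queue=[] holders={T5}
Step 2: wait(T8) -> count=0 queue=[T8] holders={T5}
Step 3: signal(T5) -> count=0 queue=[] holders={T8}
Step 4: signal(T8) -> count=1 queue=[] holders={none}
Step 5: wait(T6) -> count=0 queue=[] holders={T6}
Step 6: wait(T4) -> count=0 queue=[T4] holders={T6}
Step 7: wait(T5) -> count=0 queue=[T4,T5] holders={T6}
Step 8: wait(T7) -> count=0 queue=[T4,T5,T7] holders={T6}
Step 9: signal(T6) -> count=0 queue=[T5,T7] holders={T4}
Step 10: wait(T6) -> count=0 queue=[T5,T7,T6] holders={T4}
Step 11: wait(T1) -> count=0 queue=[T5,T7,T6,T1] holders={T4}
Step 12: signal(T4) -> count=0 queue=[T7,T6,T1] holders={T5}
Step 13: signal(T5) -> count=0 queue=[T6,T1] holders={T7}
Step 14: wait(T5) -> count=0 queue=[T6,T1,T5] holders={T7}
Final holders: {T7} -> T6 not in holders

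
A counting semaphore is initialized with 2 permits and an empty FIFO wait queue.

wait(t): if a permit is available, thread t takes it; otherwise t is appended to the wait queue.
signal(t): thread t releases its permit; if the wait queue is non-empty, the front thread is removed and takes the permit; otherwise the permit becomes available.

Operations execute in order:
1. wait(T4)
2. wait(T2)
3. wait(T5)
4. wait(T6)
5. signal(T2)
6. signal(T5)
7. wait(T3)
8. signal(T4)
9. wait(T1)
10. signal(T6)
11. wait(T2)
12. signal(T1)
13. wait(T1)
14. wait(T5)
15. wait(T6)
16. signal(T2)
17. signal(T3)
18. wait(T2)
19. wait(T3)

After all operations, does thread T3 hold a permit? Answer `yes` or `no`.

Answer: no

Derivation:
Step 1: wait(T4) -> count=1 queue=[] holders={T4}
Step 2: wait(T2) -> count=0 queue=[] holders={T2,T4}
Step 3: wait(T5) -> count=0 queue=[T5] holders={T2,T4}
Step 4: wait(T6) -> count=0 queue=[T5,T6] holders={T2,T4}
Step 5: signal(T2) -> count=0 queue=[T6] holders={T4,T5}
Step 6: signal(T5) -> count=0 queue=[] holders={T4,T6}
Step 7: wait(T3) -> count=0 queue=[T3] holders={T4,T6}
Step 8: signal(T4) -> count=0 queue=[] holders={T3,T6}
Step 9: wait(T1) -> count=0 queue=[T1] holders={T3,T6}
Step 10: signal(T6) -> count=0 queue=[] holders={T1,T3}
Step 11: wait(T2) -> count=0 queue=[T2] holders={T1,T3}
Step 12: signal(T1) -> count=0 queue=[] holders={T2,T3}
Step 13: wait(T1) -> count=0 queue=[T1] holders={T2,T3}
Step 14: wait(T5) -> count=0 queue=[T1,T5] holders={T2,T3}
Step 15: wait(T6) -> count=0 queue=[T1,T5,T6] holders={T2,T3}
Step 16: signal(T2) -> count=0 queue=[T5,T6] holders={T1,T3}
Step 17: signal(T3) -> count=0 queue=[T6] holders={T1,T5}
Step 18: wait(T2) -> count=0 queue=[T6,T2] holders={T1,T5}
Step 19: wait(T3) -> count=0 queue=[T6,T2,T3] holders={T1,T5}
Final holders: {T1,T5} -> T3 not in holders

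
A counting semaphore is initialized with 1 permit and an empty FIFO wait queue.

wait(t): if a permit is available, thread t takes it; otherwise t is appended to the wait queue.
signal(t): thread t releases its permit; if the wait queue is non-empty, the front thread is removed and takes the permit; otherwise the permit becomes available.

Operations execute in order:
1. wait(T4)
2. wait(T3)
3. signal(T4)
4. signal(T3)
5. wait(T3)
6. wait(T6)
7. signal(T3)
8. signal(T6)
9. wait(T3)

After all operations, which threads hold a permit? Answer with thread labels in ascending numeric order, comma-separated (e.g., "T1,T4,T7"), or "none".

Answer: T3

Derivation:
Step 1: wait(T4) -> count=0 queue=[] holders={T4}
Step 2: wait(T3) -> count=0 queue=[T3] holders={T4}
Step 3: signal(T4) -> count=0 queue=[] holders={T3}
Step 4: signal(T3) -> count=1 queue=[] holders={none}
Step 5: wait(T3) -> count=0 queue=[] holders={T3}
Step 6: wait(T6) -> count=0 queue=[T6] holders={T3}
Step 7: signal(T3) -> count=0 queue=[] holders={T6}
Step 8: signal(T6) -> count=1 queue=[] holders={none}
Step 9: wait(T3) -> count=0 queue=[] holders={T3}
Final holders: T3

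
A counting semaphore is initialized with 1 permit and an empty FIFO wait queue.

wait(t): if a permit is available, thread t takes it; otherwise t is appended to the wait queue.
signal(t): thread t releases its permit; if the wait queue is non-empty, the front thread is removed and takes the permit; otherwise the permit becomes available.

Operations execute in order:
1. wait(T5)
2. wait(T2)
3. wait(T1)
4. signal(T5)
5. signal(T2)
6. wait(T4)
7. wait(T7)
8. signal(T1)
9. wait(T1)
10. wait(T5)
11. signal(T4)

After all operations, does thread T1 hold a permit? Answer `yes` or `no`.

Answer: no

Derivation:
Step 1: wait(T5) -> count=0 queue=[] holders={T5}
Step 2: wait(T2) -> count=0 queue=[T2] holders={T5}
Step 3: wait(T1) -> count=0 queue=[T2,T1] holders={T5}
Step 4: signal(T5) -> count=0 queue=[T1] holders={T2}
Step 5: signal(T2) -> count=0 queue=[] holders={T1}
Step 6: wait(T4) -> count=0 queue=[T4] holders={T1}
Step 7: wait(T7) -> count=0 queue=[T4,T7] holders={T1}
Step 8: signal(T1) -> count=0 queue=[T7] holders={T4}
Step 9: wait(T1) -> count=0 queue=[T7,T1] holders={T4}
Step 10: wait(T5) -> count=0 queue=[T7,T1,T5] holders={T4}
Step 11: signal(T4) -> count=0 queue=[T1,T5] holders={T7}
Final holders: {T7} -> T1 not in holders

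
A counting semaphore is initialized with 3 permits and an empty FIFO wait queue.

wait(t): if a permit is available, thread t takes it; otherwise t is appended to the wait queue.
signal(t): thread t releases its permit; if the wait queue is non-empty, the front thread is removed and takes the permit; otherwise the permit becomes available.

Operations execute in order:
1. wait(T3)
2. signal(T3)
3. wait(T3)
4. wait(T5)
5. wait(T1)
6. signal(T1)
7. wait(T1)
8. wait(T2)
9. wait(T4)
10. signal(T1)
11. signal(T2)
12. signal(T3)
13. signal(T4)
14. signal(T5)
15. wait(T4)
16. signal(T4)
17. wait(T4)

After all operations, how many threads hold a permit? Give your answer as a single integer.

Step 1: wait(T3) -> count=2 queue=[] holders={T3}
Step 2: signal(T3) -> count=3 queue=[] holders={none}
Step 3: wait(T3) -> count=2 queue=[] holders={T3}
Step 4: wait(T5) -> count=1 queue=[] holders={T3,T5}
Step 5: wait(T1) -> count=0 queue=[] holders={T1,T3,T5}
Step 6: signal(T1) -> count=1 queue=[] holders={T3,T5}
Step 7: wait(T1) -> count=0 queue=[] holders={T1,T3,T5}
Step 8: wait(T2) -> count=0 queue=[T2] holders={T1,T3,T5}
Step 9: wait(T4) -> count=0 queue=[T2,T4] holders={T1,T3,T5}
Step 10: signal(T1) -> count=0 queue=[T4] holders={T2,T3,T5}
Step 11: signal(T2) -> count=0 queue=[] holders={T3,T4,T5}
Step 12: signal(T3) -> count=1 queue=[] holders={T4,T5}
Step 13: signal(T4) -> count=2 queue=[] holders={T5}
Step 14: signal(T5) -> count=3 queue=[] holders={none}
Step 15: wait(T4) -> count=2 queue=[] holders={T4}
Step 16: signal(T4) -> count=3 queue=[] holders={none}
Step 17: wait(T4) -> count=2 queue=[] holders={T4}
Final holders: {T4} -> 1 thread(s)

Answer: 1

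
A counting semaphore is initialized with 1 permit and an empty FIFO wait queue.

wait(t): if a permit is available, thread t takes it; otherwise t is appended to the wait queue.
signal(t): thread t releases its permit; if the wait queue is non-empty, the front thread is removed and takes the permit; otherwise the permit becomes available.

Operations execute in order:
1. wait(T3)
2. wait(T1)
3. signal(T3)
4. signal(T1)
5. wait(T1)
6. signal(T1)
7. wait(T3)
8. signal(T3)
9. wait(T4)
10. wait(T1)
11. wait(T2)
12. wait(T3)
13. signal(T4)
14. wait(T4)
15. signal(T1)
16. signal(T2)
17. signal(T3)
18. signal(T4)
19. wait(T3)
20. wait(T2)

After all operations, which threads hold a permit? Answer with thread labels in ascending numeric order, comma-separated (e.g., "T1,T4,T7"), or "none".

Step 1: wait(T3) -> count=0 queue=[] holders={T3}
Step 2: wait(T1) -> count=0 queue=[T1] holders={T3}
Step 3: signal(T3) -> count=0 queue=[] holders={T1}
Step 4: signal(T1) -> count=1 queue=[] holders={none}
Step 5: wait(T1) -> count=0 queue=[] holders={T1}
Step 6: signal(T1) -> count=1 queue=[] holders={none}
Step 7: wait(T3) -> count=0 queue=[] holders={T3}
Step 8: signal(T3) -> count=1 queue=[] holders={none}
Step 9: wait(T4) -> count=0 queue=[] holders={T4}
Step 10: wait(T1) -> count=0 queue=[T1] holders={T4}
Step 11: wait(T2) -> count=0 queue=[T1,T2] holders={T4}
Step 12: wait(T3) -> count=0 queue=[T1,T2,T3] holders={T4}
Step 13: signal(T4) -> count=0 queue=[T2,T3] holders={T1}
Step 14: wait(T4) -> count=0 queue=[T2,T3,T4] holders={T1}
Step 15: signal(T1) -> count=0 queue=[T3,T4] holders={T2}
Step 16: signal(T2) -> count=0 queue=[T4] holders={T3}
Step 17: signal(T3) -> count=0 queue=[] holders={T4}
Step 18: signal(T4) -> count=1 queue=[] holders={none}
Step 19: wait(T3) -> count=0 queue=[] holders={T3}
Step 20: wait(T2) -> count=0 queue=[T2] holders={T3}
Final holders: T3

Answer: T3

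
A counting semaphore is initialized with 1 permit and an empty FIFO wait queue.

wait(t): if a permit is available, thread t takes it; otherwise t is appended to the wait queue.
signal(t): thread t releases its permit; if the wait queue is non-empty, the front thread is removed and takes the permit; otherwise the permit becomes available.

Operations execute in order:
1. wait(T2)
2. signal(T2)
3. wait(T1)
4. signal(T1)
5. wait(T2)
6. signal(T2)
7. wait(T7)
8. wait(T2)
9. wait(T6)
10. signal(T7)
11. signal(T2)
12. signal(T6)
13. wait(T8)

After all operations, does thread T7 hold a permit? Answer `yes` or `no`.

Step 1: wait(T2) -> count=0 queue=[] holders={T2}
Step 2: signal(T2) -> count=1 queue=[] holders={none}
Step 3: wait(T1) -> count=0 queue=[] holders={T1}
Step 4: signal(T1) -> count=1 queue=[] holders={none}
Step 5: wait(T2) -> count=0 queue=[] holders={T2}
Step 6: signal(T2) -> count=1 queue=[] holders={none}
Step 7: wait(T7) -> count=0 queue=[] holders={T7}
Step 8: wait(T2) -> count=0 queue=[T2] holders={T7}
Step 9: wait(T6) -> count=0 queue=[T2,T6] holders={T7}
Step 10: signal(T7) -> count=0 queue=[T6] holders={T2}
Step 11: signal(T2) -> count=0 queue=[] holders={T6}
Step 12: signal(T6) -> count=1 queue=[] holders={none}
Step 13: wait(T8) -> count=0 queue=[] holders={T8}
Final holders: {T8} -> T7 not in holders

Answer: no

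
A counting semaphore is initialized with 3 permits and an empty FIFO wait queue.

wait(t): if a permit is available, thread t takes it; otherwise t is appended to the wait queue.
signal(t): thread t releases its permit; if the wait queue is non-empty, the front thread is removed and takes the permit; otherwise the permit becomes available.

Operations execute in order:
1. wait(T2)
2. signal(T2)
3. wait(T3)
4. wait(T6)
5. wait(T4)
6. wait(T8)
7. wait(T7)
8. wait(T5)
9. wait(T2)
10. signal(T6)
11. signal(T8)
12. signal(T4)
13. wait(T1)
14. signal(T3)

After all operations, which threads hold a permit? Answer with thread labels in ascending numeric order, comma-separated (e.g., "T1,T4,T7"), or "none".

Step 1: wait(T2) -> count=2 queue=[] holders={T2}
Step 2: signal(T2) -> count=3 queue=[] holders={none}
Step 3: wait(T3) -> count=2 queue=[] holders={T3}
Step 4: wait(T6) -> count=1 queue=[] holders={T3,T6}
Step 5: wait(T4) -> count=0 queue=[] holders={T3,T4,T6}
Step 6: wait(T8) -> count=0 queue=[T8] holders={T3,T4,T6}
Step 7: wait(T7) -> count=0 queue=[T8,T7] holders={T3,T4,T6}
Step 8: wait(T5) -> count=0 queue=[T8,T7,T5] holders={T3,T4,T6}
Step 9: wait(T2) -> count=0 queue=[T8,T7,T5,T2] holders={T3,T4,T6}
Step 10: signal(T6) -> count=0 queue=[T7,T5,T2] holders={T3,T4,T8}
Step 11: signal(T8) -> count=0 queue=[T5,T2] holders={T3,T4,T7}
Step 12: signal(T4) -> count=0 queue=[T2] holders={T3,T5,T7}
Step 13: wait(T1) -> count=0 queue=[T2,T1] holders={T3,T5,T7}
Step 14: signal(T3) -> count=0 queue=[T1] holders={T2,T5,T7}
Final holders: T2,T5,T7

Answer: T2,T5,T7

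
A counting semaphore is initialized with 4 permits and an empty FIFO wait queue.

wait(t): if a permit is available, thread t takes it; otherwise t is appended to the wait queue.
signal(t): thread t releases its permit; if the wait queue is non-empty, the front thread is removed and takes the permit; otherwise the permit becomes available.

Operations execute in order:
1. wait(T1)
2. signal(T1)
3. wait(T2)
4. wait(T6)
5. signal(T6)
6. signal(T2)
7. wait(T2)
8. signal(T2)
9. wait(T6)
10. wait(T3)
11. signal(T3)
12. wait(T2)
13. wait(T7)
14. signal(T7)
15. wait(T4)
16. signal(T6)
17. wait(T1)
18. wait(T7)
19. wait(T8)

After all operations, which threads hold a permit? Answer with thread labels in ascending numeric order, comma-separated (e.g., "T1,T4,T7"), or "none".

Step 1: wait(T1) -> count=3 queue=[] holders={T1}
Step 2: signal(T1) -> count=4 queue=[] holders={none}
Step 3: wait(T2) -> count=3 queue=[] holders={T2}
Step 4: wait(T6) -> count=2 queue=[] holders={T2,T6}
Step 5: signal(T6) -> count=3 queue=[] holders={T2}
Step 6: signal(T2) -> count=4 queue=[] holders={none}
Step 7: wait(T2) -> count=3 queue=[] holders={T2}
Step 8: signal(T2) -> count=4 queue=[] holders={none}
Step 9: wait(T6) -> count=3 queue=[] holders={T6}
Step 10: wait(T3) -> count=2 queue=[] holders={T3,T6}
Step 11: signal(T3) -> count=3 queue=[] holders={T6}
Step 12: wait(T2) -> count=2 queue=[] holders={T2,T6}
Step 13: wait(T7) -> count=1 queue=[] holders={T2,T6,T7}
Step 14: signal(T7) -> count=2 queue=[] holders={T2,T6}
Step 15: wait(T4) -> count=1 queue=[] holders={T2,T4,T6}
Step 16: signal(T6) -> count=2 queue=[] holders={T2,T4}
Step 17: wait(T1) -> count=1 queue=[] holders={T1,T2,T4}
Step 18: wait(T7) -> count=0 queue=[] holders={T1,T2,T4,T7}
Step 19: wait(T8) -> count=0 queue=[T8] holders={T1,T2,T4,T7}
Final holders: T1,T2,T4,T7

Answer: T1,T2,T4,T7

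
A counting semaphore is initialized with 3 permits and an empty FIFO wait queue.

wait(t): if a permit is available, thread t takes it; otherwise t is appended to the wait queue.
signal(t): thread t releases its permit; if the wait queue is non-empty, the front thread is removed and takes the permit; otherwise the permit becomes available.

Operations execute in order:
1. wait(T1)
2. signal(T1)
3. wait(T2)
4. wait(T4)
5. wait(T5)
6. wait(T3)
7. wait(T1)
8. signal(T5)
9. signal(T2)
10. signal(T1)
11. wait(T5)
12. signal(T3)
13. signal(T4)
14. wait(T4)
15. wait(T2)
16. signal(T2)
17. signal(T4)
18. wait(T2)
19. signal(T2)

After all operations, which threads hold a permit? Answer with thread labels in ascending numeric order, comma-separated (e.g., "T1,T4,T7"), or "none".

Step 1: wait(T1) -> count=2 queue=[] holders={T1}
Step 2: signal(T1) -> count=3 queue=[] holders={none}
Step 3: wait(T2) -> count=2 queue=[] holders={T2}
Step 4: wait(T4) -> count=1 queue=[] holders={T2,T4}
Step 5: wait(T5) -> count=0 queue=[] holders={T2,T4,T5}
Step 6: wait(T3) -> count=0 queue=[T3] holders={T2,T4,T5}
Step 7: wait(T1) -> count=0 queue=[T3,T1] holders={T2,T4,T5}
Step 8: signal(T5) -> count=0 queue=[T1] holders={T2,T3,T4}
Step 9: signal(T2) -> count=0 queue=[] holders={T1,T3,T4}
Step 10: signal(T1) -> count=1 queue=[] holders={T3,T4}
Step 11: wait(T5) -> count=0 queue=[] holders={T3,T4,T5}
Step 12: signal(T3) -> count=1 queue=[] holders={T4,T5}
Step 13: signal(T4) -> count=2 queue=[] holders={T5}
Step 14: wait(T4) -> count=1 queue=[] holders={T4,T5}
Step 15: wait(T2) -> count=0 queue=[] holders={T2,T4,T5}
Step 16: signal(T2) -> count=1 queue=[] holders={T4,T5}
Step 17: signal(T4) -> count=2 queue=[] holders={T5}
Step 18: wait(T2) -> count=1 queue=[] holders={T2,T5}
Step 19: signal(T2) -> count=2 queue=[] holders={T5}
Final holders: T5

Answer: T5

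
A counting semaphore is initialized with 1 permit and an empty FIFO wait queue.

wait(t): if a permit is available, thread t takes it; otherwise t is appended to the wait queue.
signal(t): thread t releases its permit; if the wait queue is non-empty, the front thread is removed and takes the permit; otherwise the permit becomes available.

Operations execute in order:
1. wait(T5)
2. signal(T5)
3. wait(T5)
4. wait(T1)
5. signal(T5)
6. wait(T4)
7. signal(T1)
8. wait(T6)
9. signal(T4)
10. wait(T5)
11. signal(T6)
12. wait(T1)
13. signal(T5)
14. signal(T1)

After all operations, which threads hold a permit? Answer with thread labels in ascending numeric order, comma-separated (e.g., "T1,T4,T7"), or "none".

Step 1: wait(T5) -> count=0 queue=[] holders={T5}
Step 2: signal(T5) -> count=1 queue=[] holders={none}
Step 3: wait(T5) -> count=0 queue=[] holders={T5}
Step 4: wait(T1) -> count=0 queue=[T1] holders={T5}
Step 5: signal(T5) -> count=0 queue=[] holders={T1}
Step 6: wait(T4) -> count=0 queue=[T4] holders={T1}
Step 7: signal(T1) -> count=0 queue=[] holders={T4}
Step 8: wait(T6) -> count=0 queue=[T6] holders={T4}
Step 9: signal(T4) -> count=0 queue=[] holders={T6}
Step 10: wait(T5) -> count=0 queue=[T5] holders={T6}
Step 11: signal(T6) -> count=0 queue=[] holders={T5}
Step 12: wait(T1) -> count=0 queue=[T1] holders={T5}
Step 13: signal(T5) -> count=0 queue=[] holders={T1}
Step 14: signal(T1) -> count=1 queue=[] holders={none}
Final holders: none

Answer: none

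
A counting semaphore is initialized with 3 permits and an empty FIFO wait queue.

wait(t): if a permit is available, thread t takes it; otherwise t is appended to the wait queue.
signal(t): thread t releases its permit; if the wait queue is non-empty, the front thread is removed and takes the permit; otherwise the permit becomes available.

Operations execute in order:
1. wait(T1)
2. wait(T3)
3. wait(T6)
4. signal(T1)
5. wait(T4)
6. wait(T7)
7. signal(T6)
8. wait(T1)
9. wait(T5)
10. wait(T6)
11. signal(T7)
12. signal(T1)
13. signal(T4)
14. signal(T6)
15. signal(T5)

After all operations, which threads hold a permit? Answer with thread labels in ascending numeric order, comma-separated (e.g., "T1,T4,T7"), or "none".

Step 1: wait(T1) -> count=2 queue=[] holders={T1}
Step 2: wait(T3) -> count=1 queue=[] holders={T1,T3}
Step 3: wait(T6) -> count=0 queue=[] holders={T1,T3,T6}
Step 4: signal(T1) -> count=1 queue=[] holders={T3,T6}
Step 5: wait(T4) -> count=0 queue=[] holders={T3,T4,T6}
Step 6: wait(T7) -> count=0 queue=[T7] holders={T3,T4,T6}
Step 7: signal(T6) -> count=0 queue=[] holders={T3,T4,T7}
Step 8: wait(T1) -> count=0 queue=[T1] holders={T3,T4,T7}
Step 9: wait(T5) -> count=0 queue=[T1,T5] holders={T3,T4,T7}
Step 10: wait(T6) -> count=0 queue=[T1,T5,T6] holders={T3,T4,T7}
Step 11: signal(T7) -> count=0 queue=[T5,T6] holders={T1,T3,T4}
Step 12: signal(T1) -> count=0 queue=[T6] holders={T3,T4,T5}
Step 13: signal(T4) -> count=0 queue=[] holders={T3,T5,T6}
Step 14: signal(T6) -> count=1 queue=[] holders={T3,T5}
Step 15: signal(T5) -> count=2 queue=[] holders={T3}
Final holders: T3

Answer: T3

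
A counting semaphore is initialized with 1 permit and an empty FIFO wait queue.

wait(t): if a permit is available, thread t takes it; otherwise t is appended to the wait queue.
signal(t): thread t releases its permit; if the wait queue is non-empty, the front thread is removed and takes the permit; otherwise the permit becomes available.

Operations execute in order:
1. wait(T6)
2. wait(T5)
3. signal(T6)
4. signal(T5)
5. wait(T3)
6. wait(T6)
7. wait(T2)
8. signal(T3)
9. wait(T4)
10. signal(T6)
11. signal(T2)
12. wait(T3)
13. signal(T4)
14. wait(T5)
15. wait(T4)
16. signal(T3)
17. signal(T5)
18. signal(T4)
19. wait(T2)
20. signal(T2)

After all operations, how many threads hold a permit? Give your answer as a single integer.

Answer: 0

Derivation:
Step 1: wait(T6) -> count=0 queue=[] holders={T6}
Step 2: wait(T5) -> count=0 queue=[T5] holders={T6}
Step 3: signal(T6) -> count=0 queue=[] holders={T5}
Step 4: signal(T5) -> count=1 queue=[] holders={none}
Step 5: wait(T3) -> count=0 queue=[] holders={T3}
Step 6: wait(T6) -> count=0 queue=[T6] holders={T3}
Step 7: wait(T2) -> count=0 queue=[T6,T2] holders={T3}
Step 8: signal(T3) -> count=0 queue=[T2] holders={T6}
Step 9: wait(T4) -> count=0 queue=[T2,T4] holders={T6}
Step 10: signal(T6) -> count=0 queue=[T4] holders={T2}
Step 11: signal(T2) -> count=0 queue=[] holders={T4}
Step 12: wait(T3) -> count=0 queue=[T3] holders={T4}
Step 13: signal(T4) -> count=0 queue=[] holders={T3}
Step 14: wait(T5) -> count=0 queue=[T5] holders={T3}
Step 15: wait(T4) -> count=0 queue=[T5,T4] holders={T3}
Step 16: signal(T3) -> count=0 queue=[T4] holders={T5}
Step 17: signal(T5) -> count=0 queue=[] holders={T4}
Step 18: signal(T4) -> count=1 queue=[] holders={none}
Step 19: wait(T2) -> count=0 queue=[] holders={T2}
Step 20: signal(T2) -> count=1 queue=[] holders={none}
Final holders: {none} -> 0 thread(s)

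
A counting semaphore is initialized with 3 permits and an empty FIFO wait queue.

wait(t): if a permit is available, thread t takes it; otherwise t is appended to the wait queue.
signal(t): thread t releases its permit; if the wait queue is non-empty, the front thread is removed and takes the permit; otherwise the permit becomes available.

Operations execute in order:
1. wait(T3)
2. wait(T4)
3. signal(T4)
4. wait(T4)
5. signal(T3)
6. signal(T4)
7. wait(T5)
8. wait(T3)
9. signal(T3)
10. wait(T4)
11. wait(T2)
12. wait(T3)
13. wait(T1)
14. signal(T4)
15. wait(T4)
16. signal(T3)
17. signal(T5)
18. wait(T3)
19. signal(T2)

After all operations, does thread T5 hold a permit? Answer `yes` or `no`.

Step 1: wait(T3) -> count=2 queue=[] holders={T3}
Step 2: wait(T4) -> count=1 queue=[] holders={T3,T4}
Step 3: signal(T4) -> count=2 queue=[] holders={T3}
Step 4: wait(T4) -> count=1 queue=[] holders={T3,T4}
Step 5: signal(T3) -> count=2 queue=[] holders={T4}
Step 6: signal(T4) -> count=3 queue=[] holders={none}
Step 7: wait(T5) -> count=2 queue=[] holders={T5}
Step 8: wait(T3) -> count=1 queue=[] holders={T3,T5}
Step 9: signal(T3) -> count=2 queue=[] holders={T5}
Step 10: wait(T4) -> count=1 queue=[] holders={T4,T5}
Step 11: wait(T2) -> count=0 queue=[] holders={T2,T4,T5}
Step 12: wait(T3) -> count=0 queue=[T3] holders={T2,T4,T5}
Step 13: wait(T1) -> count=0 queue=[T3,T1] holders={T2,T4,T5}
Step 14: signal(T4) -> count=0 queue=[T1] holders={T2,T3,T5}
Step 15: wait(T4) -> count=0 queue=[T1,T4] holders={T2,T3,T5}
Step 16: signal(T3) -> count=0 queue=[T4] holders={T1,T2,T5}
Step 17: signal(T5) -> count=0 queue=[] holders={T1,T2,T4}
Step 18: wait(T3) -> count=0 queue=[T3] holders={T1,T2,T4}
Step 19: signal(T2) -> count=0 queue=[] holders={T1,T3,T4}
Final holders: {T1,T3,T4} -> T5 not in holders

Answer: no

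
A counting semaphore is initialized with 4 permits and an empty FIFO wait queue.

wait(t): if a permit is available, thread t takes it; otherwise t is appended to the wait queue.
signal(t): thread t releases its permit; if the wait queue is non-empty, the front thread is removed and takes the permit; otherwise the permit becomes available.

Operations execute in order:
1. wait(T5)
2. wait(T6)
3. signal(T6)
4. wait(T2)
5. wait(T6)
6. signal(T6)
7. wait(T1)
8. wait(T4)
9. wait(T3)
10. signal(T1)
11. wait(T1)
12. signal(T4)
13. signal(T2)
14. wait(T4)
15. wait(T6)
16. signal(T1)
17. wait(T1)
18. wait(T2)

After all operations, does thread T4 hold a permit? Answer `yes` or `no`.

Answer: yes

Derivation:
Step 1: wait(T5) -> count=3 queue=[] holders={T5}
Step 2: wait(T6) -> count=2 queue=[] holders={T5,T6}
Step 3: signal(T6) -> count=3 queue=[] holders={T5}
Step 4: wait(T2) -> count=2 queue=[] holders={T2,T5}
Step 5: wait(T6) -> count=1 queue=[] holders={T2,T5,T6}
Step 6: signal(T6) -> count=2 queue=[] holders={T2,T5}
Step 7: wait(T1) -> count=1 queue=[] holders={T1,T2,T5}
Step 8: wait(T4) -> count=0 queue=[] holders={T1,T2,T4,T5}
Step 9: wait(T3) -> count=0 queue=[T3] holders={T1,T2,T4,T5}
Step 10: signal(T1) -> count=0 queue=[] holders={T2,T3,T4,T5}
Step 11: wait(T1) -> count=0 queue=[T1] holders={T2,T3,T4,T5}
Step 12: signal(T4) -> count=0 queue=[] holders={T1,T2,T3,T5}
Step 13: signal(T2) -> count=1 queue=[] holders={T1,T3,T5}
Step 14: wait(T4) -> count=0 queue=[] holders={T1,T3,T4,T5}
Step 15: wait(T6) -> count=0 queue=[T6] holders={T1,T3,T4,T5}
Step 16: signal(T1) -> count=0 queue=[] holders={T3,T4,T5,T6}
Step 17: wait(T1) -> count=0 queue=[T1] holders={T3,T4,T5,T6}
Step 18: wait(T2) -> count=0 queue=[T1,T2] holders={T3,T4,T5,T6}
Final holders: {T3,T4,T5,T6} -> T4 in holders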